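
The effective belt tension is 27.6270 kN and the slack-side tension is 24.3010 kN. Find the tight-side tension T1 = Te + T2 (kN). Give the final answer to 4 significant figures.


T1 = Te + T2 = 27.6270 + 24.3010
T1 = 51.93 kN


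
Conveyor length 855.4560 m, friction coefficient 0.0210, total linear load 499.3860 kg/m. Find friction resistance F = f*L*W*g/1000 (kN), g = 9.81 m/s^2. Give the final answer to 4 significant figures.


F = 0.0210 * 855.4560 * 499.3860 * 9.81 / 1000
F = 88.01 kN


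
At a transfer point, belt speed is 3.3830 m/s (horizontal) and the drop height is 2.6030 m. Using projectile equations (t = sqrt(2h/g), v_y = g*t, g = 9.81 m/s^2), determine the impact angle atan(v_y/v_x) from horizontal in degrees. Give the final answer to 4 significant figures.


t = sqrt(2*2.6030/9.81) = 0.72848 s
v_y = 9.81 * 0.72848 = 7.14639 m/s
angle = atan(7.14639 / 3.3830) = 64.67 deg


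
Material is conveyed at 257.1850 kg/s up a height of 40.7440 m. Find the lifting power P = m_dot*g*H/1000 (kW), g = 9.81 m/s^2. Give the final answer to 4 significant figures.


P = 257.1850 * 9.81 * 40.7440 / 1000
P = 102.8 kW


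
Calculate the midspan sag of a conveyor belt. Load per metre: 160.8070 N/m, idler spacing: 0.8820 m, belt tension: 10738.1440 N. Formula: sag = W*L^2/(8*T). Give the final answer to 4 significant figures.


sag = 160.8070 * 0.8820^2 / (8 * 10738.1440)
sag = 0.001456 m


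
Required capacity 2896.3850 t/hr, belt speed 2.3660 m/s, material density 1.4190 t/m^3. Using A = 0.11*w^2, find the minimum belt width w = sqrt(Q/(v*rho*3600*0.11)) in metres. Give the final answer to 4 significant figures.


A_req = 2896.3850 / (2.3660 * 1.4190 * 3600) = 0.239639 m^2
w = sqrt(0.239639 / 0.11)
w = 1.476 m


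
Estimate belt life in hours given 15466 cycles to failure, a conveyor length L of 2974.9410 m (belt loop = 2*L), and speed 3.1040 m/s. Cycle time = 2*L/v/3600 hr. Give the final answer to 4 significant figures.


cycle_time = 2 * 2974.9410 / 3.1040 / 3600 = 0.532457 hr
life = 15466 * 0.532457 = 8235 hours


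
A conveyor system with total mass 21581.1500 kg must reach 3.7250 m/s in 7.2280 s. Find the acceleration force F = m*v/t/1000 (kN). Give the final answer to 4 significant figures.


F = 21581.1500 * 3.7250 / 7.2280 / 1000
F = 11.12 kN


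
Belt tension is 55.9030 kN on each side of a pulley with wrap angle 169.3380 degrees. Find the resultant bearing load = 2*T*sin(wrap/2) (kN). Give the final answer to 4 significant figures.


F = 2 * 55.9030 * sin(169.3380/2 deg)
F = 111.3 kN


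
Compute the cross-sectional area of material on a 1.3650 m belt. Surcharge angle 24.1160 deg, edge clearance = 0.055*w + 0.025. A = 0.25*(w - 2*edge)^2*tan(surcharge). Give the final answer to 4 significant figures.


edge = 0.055*1.3650 + 0.025 = 0.100075 m
ew = 1.3650 - 2*0.100075 = 1.16485 m
A = 0.25 * 1.16485^2 * tan(24.1160 deg)
A = 0.1519 m^2


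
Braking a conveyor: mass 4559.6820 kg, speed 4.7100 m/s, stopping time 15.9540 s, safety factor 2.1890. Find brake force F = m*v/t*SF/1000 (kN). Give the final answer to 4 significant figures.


F = 4559.6820 * 4.7100 / 15.9540 * 2.1890 / 1000
F = 2.947 kN


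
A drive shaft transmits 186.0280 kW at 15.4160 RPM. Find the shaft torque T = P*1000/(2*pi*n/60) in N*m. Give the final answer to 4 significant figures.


omega = 2*pi*15.4160/60 = 1.61436 rad/s
T = 186.0280*1000 / 1.61436
T = 115200 N*m


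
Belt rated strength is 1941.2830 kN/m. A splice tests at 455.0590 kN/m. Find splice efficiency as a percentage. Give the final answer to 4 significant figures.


Eff = 455.0590 / 1941.2830 * 100
Eff = 23.44 %


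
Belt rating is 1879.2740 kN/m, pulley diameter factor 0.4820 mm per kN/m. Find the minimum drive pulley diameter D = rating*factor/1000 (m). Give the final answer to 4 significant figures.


D = 1879.2740 * 0.4820 / 1000
D = 0.9058 m


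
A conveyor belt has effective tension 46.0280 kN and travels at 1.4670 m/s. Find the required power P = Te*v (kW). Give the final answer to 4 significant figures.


P = Te * v = 46.0280 * 1.4670
P = 67.52 kW


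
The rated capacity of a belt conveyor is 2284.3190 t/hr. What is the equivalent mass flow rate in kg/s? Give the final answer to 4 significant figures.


m_dot = 2284.3190 * 1000 / 3600
m_dot = 634.5 kg/s


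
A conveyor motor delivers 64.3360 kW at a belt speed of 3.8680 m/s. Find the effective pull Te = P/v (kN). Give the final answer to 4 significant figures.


Te = P / v = 64.3360 / 3.8680
Te = 16.63 kN


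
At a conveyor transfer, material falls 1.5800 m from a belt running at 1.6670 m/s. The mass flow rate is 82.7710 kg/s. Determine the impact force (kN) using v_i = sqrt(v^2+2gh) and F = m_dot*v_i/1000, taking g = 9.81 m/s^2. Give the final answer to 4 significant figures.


v_i = sqrt(1.6670^2 + 2*9.81*1.5800) = 5.81193 m/s
F = 82.7710 * 5.81193 / 1000
F = 0.4811 kN


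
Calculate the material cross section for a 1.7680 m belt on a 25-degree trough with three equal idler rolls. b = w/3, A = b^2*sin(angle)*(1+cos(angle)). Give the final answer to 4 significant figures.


b = 1.7680/3 = 0.589333 m
A = 0.589333^2 * sin(25 deg) * (1 + cos(25 deg))
A = 0.2798 m^2


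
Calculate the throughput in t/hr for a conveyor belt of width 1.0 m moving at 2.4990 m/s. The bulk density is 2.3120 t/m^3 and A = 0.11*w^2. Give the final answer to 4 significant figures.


A = 0.11 * 1.0^2 = 0.11 m^2
C = 0.11 * 2.4990 * 2.3120 * 3600
C = 2288 t/hr


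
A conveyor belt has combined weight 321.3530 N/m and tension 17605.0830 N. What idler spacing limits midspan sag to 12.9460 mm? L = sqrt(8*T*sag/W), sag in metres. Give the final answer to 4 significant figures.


sag = 12.9460/1000 = 0.012946 m
L = sqrt(8 * 17605.0830 * 0.012946 / 321.3530)
L = 2.382 m


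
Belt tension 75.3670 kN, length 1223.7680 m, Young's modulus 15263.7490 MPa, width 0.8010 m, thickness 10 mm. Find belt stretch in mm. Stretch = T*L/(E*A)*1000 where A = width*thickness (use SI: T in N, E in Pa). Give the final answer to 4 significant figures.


A = 0.8010 * 0.01 = 0.00801 m^2
Stretch = 75.3670*1000 * 1223.7680 / (15263.7490e6 * 0.00801) * 1000
Stretch = 754.4 mm


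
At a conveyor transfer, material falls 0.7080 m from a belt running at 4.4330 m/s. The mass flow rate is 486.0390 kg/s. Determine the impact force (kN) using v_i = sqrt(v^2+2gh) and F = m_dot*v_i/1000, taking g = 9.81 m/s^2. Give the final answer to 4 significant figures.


v_i = sqrt(4.4330^2 + 2*9.81*0.7080) = 5.79158 m/s
F = 486.0390 * 5.79158 / 1000
F = 2.815 kN


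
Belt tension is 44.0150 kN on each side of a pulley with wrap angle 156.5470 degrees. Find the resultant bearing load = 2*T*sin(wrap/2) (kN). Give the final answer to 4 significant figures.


F = 2 * 44.0150 * sin(156.5470/2 deg)
F = 86.19 kN


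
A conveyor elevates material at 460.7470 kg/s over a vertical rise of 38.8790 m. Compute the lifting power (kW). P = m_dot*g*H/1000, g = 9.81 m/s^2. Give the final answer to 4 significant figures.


P = 460.7470 * 9.81 * 38.8790 / 1000
P = 175.7 kW


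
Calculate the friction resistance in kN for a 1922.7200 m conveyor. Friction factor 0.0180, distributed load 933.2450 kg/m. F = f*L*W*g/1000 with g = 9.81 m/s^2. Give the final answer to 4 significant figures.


F = 0.0180 * 1922.7200 * 933.2450 * 9.81 / 1000
F = 316.8 kN


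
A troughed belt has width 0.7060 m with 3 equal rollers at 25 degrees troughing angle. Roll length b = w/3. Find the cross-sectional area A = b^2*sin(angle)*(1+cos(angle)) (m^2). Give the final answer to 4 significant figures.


b = 0.7060/3 = 0.235333 m
A = 0.235333^2 * sin(25 deg) * (1 + cos(25 deg))
A = 0.04462 m^2


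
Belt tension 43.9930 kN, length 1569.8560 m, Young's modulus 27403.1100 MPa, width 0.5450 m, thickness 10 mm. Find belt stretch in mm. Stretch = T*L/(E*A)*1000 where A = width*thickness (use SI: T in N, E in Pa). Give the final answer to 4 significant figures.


A = 0.5450 * 0.01 = 0.00545 m^2
Stretch = 43.9930*1000 * 1569.8560 / (27403.1100e6 * 0.00545) * 1000
Stretch = 462.4 mm


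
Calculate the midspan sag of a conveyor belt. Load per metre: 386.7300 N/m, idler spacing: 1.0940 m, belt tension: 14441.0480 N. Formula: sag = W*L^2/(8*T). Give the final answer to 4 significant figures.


sag = 386.7300 * 1.0940^2 / (8 * 14441.0480)
sag = 0.004006 m


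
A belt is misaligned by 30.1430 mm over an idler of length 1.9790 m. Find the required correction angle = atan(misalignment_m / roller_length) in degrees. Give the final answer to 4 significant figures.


misalign_m = 30.1430 / 1000 = 0.030143 m
angle = atan(0.030143 / 1.9790)
angle = 0.8726 deg


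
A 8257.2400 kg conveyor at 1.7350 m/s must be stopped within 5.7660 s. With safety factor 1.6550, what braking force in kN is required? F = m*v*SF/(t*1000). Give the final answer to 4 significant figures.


F = 8257.2400 * 1.7350 / 5.7660 * 1.6550 / 1000
F = 4.112 kN


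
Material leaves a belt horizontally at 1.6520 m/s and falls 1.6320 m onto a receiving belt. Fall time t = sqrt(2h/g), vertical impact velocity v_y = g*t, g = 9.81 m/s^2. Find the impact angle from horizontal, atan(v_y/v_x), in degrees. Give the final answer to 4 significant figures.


t = sqrt(2*1.6320/9.81) = 0.57682 s
v_y = 9.81 * 0.57682 = 5.6586 m/s
angle = atan(5.6586 / 1.6520) = 73.73 deg


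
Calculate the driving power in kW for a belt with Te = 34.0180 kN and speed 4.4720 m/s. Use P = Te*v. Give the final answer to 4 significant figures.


P = Te * v = 34.0180 * 4.4720
P = 152.1 kW


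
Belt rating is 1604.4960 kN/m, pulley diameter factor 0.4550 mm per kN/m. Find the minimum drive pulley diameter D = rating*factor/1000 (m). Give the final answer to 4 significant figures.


D = 1604.4960 * 0.4550 / 1000
D = 0.7300 m


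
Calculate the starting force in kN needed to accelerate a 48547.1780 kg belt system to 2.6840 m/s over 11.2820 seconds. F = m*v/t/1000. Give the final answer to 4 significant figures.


F = 48547.1780 * 2.6840 / 11.2820 / 1000
F = 11.55 kN


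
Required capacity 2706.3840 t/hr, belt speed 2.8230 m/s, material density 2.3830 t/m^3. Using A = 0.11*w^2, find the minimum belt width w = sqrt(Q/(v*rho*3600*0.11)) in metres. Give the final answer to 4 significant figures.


A_req = 2706.3840 / (2.8230 * 2.3830 * 3600) = 0.111751 m^2
w = sqrt(0.111751 / 0.11)
w = 1.008 m


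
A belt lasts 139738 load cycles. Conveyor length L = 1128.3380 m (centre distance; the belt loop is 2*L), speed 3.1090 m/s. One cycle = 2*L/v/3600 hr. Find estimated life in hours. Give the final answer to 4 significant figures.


cycle_time = 2 * 1128.3380 / 3.1090 / 3600 = 0.201626 hr
life = 139738 * 0.201626 = 28170 hours


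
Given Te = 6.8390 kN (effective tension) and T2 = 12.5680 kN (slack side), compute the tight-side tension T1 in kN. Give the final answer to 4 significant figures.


T1 = Te + T2 = 6.8390 + 12.5680
T1 = 19.41 kN


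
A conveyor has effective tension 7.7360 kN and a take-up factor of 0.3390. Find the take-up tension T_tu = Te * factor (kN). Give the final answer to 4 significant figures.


T_tu = 7.7360 * 0.3390
T_tu = 2.623 kN


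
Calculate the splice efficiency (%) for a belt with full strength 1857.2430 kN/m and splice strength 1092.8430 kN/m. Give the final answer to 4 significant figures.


Eff = 1092.8430 / 1857.2430 * 100
Eff = 58.84 %


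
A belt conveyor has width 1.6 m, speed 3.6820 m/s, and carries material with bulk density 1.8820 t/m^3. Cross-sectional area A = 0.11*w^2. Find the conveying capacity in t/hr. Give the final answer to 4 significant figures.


A = 0.11 * 1.6^2 = 0.2816 m^2
C = 0.2816 * 3.6820 * 1.8820 * 3600
C = 7025 t/hr


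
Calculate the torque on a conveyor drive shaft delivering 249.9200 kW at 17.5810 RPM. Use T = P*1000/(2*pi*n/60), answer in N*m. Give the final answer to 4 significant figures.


omega = 2*pi*17.5810/60 = 1.84108 rad/s
T = 249.9200*1000 / 1.84108
T = 135700 N*m


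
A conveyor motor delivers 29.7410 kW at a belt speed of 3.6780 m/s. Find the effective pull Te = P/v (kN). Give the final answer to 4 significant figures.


Te = P / v = 29.7410 / 3.6780
Te = 8.086 kN


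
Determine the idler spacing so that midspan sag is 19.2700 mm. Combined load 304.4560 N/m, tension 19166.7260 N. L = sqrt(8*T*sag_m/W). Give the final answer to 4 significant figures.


sag = 19.2700/1000 = 0.019270 m
L = sqrt(8 * 19166.7260 * 0.019270 / 304.4560)
L = 3.115 m


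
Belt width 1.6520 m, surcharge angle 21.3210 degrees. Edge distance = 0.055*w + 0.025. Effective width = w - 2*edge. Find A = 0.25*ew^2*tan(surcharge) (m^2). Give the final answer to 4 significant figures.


edge = 0.055*1.6520 + 0.025 = 0.11586 m
ew = 1.6520 - 2*0.11586 = 1.42028 m
A = 0.25 * 1.42028^2 * tan(21.3210 deg)
A = 0.1968 m^2


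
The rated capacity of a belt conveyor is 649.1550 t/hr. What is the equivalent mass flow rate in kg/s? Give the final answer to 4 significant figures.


m_dot = 649.1550 * 1000 / 3600
m_dot = 180.3 kg/s


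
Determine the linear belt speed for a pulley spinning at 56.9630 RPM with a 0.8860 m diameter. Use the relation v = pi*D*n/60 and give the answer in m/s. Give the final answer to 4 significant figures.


v = pi * 0.8860 * 56.9630 / 60
v = 2.643 m/s


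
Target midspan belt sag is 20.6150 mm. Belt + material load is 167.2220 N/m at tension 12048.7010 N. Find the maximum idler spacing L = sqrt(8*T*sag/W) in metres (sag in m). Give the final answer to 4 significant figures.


sag = 20.6150/1000 = 0.020615 m
L = sqrt(8 * 12048.7010 * 0.020615 / 167.2220)
L = 3.447 m


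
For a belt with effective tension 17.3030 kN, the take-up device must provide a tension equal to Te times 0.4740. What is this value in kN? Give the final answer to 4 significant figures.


T_tu = 17.3030 * 0.4740
T_tu = 8.202 kN


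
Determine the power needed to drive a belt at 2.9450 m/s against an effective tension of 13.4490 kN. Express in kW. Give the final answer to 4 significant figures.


P = Te * v = 13.4490 * 2.9450
P = 39.61 kW


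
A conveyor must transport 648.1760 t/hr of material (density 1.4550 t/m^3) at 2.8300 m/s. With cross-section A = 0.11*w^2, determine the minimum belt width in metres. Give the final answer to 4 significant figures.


A_req = 648.1760 / (2.8300 * 1.4550 * 3600) = 0.0437261 m^2
w = sqrt(0.0437261 / 0.11)
w = 0.6305 m


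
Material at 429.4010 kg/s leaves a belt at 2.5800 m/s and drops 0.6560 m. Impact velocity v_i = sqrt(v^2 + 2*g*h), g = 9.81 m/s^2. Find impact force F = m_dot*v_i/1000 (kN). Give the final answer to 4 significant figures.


v_i = sqrt(2.5800^2 + 2*9.81*0.6560) = 4.41895 m/s
F = 429.4010 * 4.41895 / 1000
F = 1.898 kN


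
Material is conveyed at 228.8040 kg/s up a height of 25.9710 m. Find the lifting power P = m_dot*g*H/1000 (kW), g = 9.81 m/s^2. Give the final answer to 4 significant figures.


P = 228.8040 * 9.81 * 25.9710 / 1000
P = 58.29 kW


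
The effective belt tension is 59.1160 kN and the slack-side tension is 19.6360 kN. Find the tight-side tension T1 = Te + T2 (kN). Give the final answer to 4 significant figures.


T1 = Te + T2 = 59.1160 + 19.6360
T1 = 78.75 kN


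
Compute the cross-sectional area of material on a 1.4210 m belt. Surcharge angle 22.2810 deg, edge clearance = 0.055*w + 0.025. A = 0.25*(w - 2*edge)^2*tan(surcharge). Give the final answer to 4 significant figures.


edge = 0.055*1.4210 + 0.025 = 0.103155 m
ew = 1.4210 - 2*0.103155 = 1.21469 m
A = 0.25 * 1.21469^2 * tan(22.2810 deg)
A = 0.1511 m^2


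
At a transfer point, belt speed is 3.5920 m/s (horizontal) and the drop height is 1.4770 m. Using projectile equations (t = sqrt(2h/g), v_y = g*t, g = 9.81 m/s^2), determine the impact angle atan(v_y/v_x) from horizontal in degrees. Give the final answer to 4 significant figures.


t = sqrt(2*1.4770/9.81) = 0.548745 s
v_y = 9.81 * 0.548745 = 5.38319 m/s
angle = atan(5.38319 / 3.5920) = 56.29 deg


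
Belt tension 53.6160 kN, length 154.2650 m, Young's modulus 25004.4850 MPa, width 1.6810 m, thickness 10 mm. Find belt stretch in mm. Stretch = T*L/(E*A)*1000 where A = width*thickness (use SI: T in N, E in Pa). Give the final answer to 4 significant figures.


A = 1.6810 * 0.01 = 0.01681 m^2
Stretch = 53.6160*1000 * 154.2650 / (25004.4850e6 * 0.01681) * 1000
Stretch = 19.68 mm


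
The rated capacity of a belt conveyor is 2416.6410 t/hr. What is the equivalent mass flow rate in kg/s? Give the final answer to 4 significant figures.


m_dot = 2416.6410 * 1000 / 3600
m_dot = 671.3 kg/s


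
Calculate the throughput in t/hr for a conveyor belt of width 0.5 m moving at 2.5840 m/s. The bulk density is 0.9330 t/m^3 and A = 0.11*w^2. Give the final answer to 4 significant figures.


A = 0.11 * 0.5^2 = 0.0275 m^2
C = 0.0275 * 2.5840 * 0.9330 * 3600
C = 238.7 t/hr


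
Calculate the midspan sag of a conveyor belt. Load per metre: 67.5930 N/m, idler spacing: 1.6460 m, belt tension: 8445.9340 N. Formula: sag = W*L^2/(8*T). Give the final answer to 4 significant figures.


sag = 67.5930 * 1.6460^2 / (8 * 8445.9340)
sag = 0.002710 m


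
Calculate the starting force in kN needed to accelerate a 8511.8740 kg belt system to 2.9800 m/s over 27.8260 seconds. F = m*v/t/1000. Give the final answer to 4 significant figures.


F = 8511.8740 * 2.9800 / 27.8260 / 1000
F = 0.9116 kN


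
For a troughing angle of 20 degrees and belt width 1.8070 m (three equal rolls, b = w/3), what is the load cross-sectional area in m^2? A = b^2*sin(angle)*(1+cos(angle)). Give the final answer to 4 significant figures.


b = 1.8070/3 = 0.602333 m
A = 0.602333^2 * sin(20 deg) * (1 + cos(20 deg))
A = 0.2407 m^2


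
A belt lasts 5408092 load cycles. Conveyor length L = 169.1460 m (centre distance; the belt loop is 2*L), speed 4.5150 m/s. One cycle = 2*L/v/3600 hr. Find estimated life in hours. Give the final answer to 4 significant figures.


cycle_time = 2 * 169.1460 / 4.5150 / 3600 = 0.0208128 hr
life = 5408092 * 0.0208128 = 112600 hours


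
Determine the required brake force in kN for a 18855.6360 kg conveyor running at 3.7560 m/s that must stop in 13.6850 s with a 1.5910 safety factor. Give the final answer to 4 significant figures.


F = 18855.6360 * 3.7560 / 13.6850 * 1.5910 / 1000
F = 8.234 kN


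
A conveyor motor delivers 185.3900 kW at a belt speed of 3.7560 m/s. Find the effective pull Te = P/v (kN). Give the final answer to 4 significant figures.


Te = P / v = 185.3900 / 3.7560
Te = 49.36 kN


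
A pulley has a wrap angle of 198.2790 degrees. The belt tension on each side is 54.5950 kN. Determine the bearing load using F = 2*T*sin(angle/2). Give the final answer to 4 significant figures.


F = 2 * 54.5950 * sin(198.2790/2 deg)
F = 107.8 kN


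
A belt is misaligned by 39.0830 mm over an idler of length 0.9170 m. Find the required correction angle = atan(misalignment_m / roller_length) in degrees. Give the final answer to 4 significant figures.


misalign_m = 39.0830 / 1000 = 0.039083 m
angle = atan(0.039083 / 0.9170)
angle = 2.440 deg


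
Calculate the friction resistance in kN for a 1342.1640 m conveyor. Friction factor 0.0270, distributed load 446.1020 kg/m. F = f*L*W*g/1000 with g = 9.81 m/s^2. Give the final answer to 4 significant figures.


F = 0.0270 * 1342.1640 * 446.1020 * 9.81 / 1000
F = 158.6 kN


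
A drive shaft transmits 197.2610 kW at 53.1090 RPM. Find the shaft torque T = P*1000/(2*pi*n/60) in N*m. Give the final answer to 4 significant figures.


omega = 2*pi*53.1090/60 = 5.56156 rad/s
T = 197.2610*1000 / 5.56156
T = 35470 N*m


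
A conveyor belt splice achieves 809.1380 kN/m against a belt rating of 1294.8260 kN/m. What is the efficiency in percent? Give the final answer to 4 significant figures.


Eff = 809.1380 / 1294.8260 * 100
Eff = 62.49 %


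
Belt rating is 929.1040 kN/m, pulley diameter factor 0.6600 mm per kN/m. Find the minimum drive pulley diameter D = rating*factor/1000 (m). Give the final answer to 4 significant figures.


D = 929.1040 * 0.6600 / 1000
D = 0.6132 m


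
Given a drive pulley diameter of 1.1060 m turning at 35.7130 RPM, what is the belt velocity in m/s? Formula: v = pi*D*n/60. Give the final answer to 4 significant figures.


v = pi * 1.1060 * 35.7130 / 60
v = 2.068 m/s


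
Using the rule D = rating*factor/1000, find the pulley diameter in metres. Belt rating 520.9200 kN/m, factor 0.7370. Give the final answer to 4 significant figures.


D = 520.9200 * 0.7370 / 1000
D = 0.3839 m


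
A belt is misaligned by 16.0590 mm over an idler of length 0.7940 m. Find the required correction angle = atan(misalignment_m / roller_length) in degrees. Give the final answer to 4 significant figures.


misalign_m = 16.0590 / 1000 = 0.016059 m
angle = atan(0.016059 / 0.7940)
angle = 1.159 deg


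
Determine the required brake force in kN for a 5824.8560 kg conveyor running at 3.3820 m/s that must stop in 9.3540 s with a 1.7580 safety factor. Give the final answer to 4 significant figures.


F = 5824.8560 * 3.3820 / 9.3540 * 1.7580 / 1000
F = 3.702 kN


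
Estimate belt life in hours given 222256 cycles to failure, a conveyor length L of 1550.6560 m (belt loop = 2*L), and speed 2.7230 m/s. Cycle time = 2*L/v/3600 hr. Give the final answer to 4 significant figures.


cycle_time = 2 * 1550.6560 / 2.7230 / 3600 = 0.31637 hr
life = 222256 * 0.31637 = 70320 hours


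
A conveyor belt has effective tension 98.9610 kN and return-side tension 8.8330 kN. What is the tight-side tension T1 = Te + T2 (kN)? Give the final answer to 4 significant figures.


T1 = Te + T2 = 98.9610 + 8.8330
T1 = 107.8 kN


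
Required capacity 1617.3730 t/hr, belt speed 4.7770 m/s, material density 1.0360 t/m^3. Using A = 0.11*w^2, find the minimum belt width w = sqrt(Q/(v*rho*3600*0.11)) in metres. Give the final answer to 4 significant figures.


A_req = 1617.3730 / (4.7770 * 1.0360 * 3600) = 0.0907805 m^2
w = sqrt(0.0907805 / 0.11)
w = 0.9084 m


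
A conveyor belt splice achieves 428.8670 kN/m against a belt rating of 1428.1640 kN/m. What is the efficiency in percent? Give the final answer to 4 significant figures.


Eff = 428.8670 / 1428.1640 * 100
Eff = 30.03 %


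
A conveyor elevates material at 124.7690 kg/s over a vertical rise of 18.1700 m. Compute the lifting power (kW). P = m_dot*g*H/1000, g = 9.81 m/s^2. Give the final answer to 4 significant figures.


P = 124.7690 * 9.81 * 18.1700 / 1000
P = 22.24 kW


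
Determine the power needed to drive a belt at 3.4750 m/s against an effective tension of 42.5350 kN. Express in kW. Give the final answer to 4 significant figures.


P = Te * v = 42.5350 * 3.4750
P = 147.8 kW


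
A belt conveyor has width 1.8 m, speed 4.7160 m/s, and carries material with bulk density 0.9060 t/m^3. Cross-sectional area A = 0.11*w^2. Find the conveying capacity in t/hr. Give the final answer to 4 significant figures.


A = 0.11 * 1.8^2 = 0.3564 m^2
C = 0.3564 * 4.7160 * 0.9060 * 3600
C = 5482 t/hr


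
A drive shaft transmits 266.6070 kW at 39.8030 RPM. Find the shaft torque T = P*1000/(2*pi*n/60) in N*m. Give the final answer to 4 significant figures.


omega = 2*pi*39.8030/60 = 4.16816 rad/s
T = 266.6070*1000 / 4.16816
T = 63960 N*m


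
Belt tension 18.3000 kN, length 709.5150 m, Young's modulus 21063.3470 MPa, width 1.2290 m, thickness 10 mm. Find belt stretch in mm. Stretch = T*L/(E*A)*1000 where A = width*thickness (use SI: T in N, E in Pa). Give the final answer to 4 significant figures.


A = 1.2290 * 0.01 = 0.01229 m^2
Stretch = 18.3000*1000 * 709.5150 / (21063.3470e6 * 0.01229) * 1000
Stretch = 50.16 mm


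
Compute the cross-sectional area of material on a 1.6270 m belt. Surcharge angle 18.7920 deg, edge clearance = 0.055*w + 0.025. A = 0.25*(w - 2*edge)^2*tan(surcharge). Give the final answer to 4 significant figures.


edge = 0.055*1.6270 + 0.025 = 0.114485 m
ew = 1.6270 - 2*0.114485 = 1.39803 m
A = 0.25 * 1.39803^2 * tan(18.7920 deg)
A = 0.1663 m^2


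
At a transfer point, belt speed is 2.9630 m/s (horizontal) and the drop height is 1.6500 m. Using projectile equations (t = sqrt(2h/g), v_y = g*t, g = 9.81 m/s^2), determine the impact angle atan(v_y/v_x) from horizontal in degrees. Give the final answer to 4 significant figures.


t = sqrt(2*1.6500/9.81) = 0.579993 s
v_y = 9.81 * 0.579993 = 5.68973 m/s
angle = atan(5.68973 / 2.9630) = 62.49 deg


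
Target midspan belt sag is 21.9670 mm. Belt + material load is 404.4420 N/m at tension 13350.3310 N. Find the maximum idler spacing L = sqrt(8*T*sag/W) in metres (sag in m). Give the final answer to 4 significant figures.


sag = 21.9670/1000 = 0.021967 m
L = sqrt(8 * 13350.3310 * 0.021967 / 404.4420)
L = 2.409 m


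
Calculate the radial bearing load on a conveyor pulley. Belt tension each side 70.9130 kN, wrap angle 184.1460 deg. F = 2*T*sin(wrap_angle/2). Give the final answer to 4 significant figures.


F = 2 * 70.9130 * sin(184.1460/2 deg)
F = 141.7 kN


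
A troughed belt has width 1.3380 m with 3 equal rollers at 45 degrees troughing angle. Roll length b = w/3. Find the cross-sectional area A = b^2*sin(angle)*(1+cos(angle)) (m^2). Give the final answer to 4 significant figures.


b = 1.3380/3 = 0.446 m
A = 0.446^2 * sin(45 deg) * (1 + cos(45 deg))
A = 0.2401 m^2


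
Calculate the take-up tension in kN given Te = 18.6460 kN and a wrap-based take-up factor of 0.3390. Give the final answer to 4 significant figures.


T_tu = 18.6460 * 0.3390
T_tu = 6.321 kN


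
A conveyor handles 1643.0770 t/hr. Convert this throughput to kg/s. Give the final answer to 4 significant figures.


m_dot = 1643.0770 * 1000 / 3600
m_dot = 456.4 kg/s


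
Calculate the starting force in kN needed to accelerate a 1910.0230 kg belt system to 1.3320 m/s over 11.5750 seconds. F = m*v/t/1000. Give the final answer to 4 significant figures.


F = 1910.0230 * 1.3320 / 11.5750 / 1000
F = 0.2198 kN


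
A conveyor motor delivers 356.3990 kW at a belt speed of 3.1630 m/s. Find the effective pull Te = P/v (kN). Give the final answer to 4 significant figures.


Te = P / v = 356.3990 / 3.1630
Te = 112.7 kN


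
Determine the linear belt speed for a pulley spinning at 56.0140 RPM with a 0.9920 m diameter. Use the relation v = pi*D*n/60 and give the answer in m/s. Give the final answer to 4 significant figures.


v = pi * 0.9920 * 56.0140 / 60
v = 2.909 m/s


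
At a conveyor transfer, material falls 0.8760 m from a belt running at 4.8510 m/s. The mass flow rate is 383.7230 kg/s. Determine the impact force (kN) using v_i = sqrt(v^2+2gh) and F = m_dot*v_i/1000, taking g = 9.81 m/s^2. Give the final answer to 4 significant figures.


v_i = sqrt(4.8510^2 + 2*9.81*0.8760) = 6.38117 m/s
F = 383.7230 * 6.38117 / 1000
F = 2.449 kN


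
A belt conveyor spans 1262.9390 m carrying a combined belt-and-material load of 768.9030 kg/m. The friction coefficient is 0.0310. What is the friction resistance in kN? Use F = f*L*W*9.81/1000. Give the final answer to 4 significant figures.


F = 0.0310 * 1262.9390 * 768.9030 * 9.81 / 1000
F = 295.3 kN


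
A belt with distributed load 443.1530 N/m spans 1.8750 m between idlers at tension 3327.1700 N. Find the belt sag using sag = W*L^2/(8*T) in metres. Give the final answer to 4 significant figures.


sag = 443.1530 * 1.8750^2 / (8 * 3327.1700)
sag = 0.05853 m


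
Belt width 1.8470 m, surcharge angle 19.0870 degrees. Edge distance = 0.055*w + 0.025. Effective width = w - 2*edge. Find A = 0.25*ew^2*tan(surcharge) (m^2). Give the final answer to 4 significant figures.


edge = 0.055*1.8470 + 0.025 = 0.126585 m
ew = 1.8470 - 2*0.126585 = 1.59383 m
A = 0.25 * 1.59383^2 * tan(19.0870 deg)
A = 0.2198 m^2


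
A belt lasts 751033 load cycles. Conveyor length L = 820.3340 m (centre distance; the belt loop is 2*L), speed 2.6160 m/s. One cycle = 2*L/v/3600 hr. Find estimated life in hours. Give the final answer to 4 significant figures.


cycle_time = 2 * 820.3340 / 2.6160 / 3600 = 0.174213 hr
life = 751033 * 0.174213 = 130800 hours


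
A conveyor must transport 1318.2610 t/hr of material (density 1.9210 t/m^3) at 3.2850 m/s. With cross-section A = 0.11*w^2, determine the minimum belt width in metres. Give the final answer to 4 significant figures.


A_req = 1318.2610 / (3.2850 * 1.9210 * 3600) = 0.0580278 m^2
w = sqrt(0.0580278 / 0.11)
w = 0.7263 m


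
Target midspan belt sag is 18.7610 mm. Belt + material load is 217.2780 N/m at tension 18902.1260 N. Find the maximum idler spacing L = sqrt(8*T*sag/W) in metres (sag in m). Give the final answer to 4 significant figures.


sag = 18.7610/1000 = 0.018761 m
L = sqrt(8 * 18902.1260 * 0.018761 / 217.2780)
L = 3.613 m


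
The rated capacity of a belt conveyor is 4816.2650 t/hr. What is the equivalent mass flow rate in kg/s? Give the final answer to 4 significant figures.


m_dot = 4816.2650 * 1000 / 3600
m_dot = 1338 kg/s


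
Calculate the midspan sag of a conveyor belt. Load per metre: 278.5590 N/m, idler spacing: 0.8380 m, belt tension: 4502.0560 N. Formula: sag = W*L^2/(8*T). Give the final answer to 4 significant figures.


sag = 278.5590 * 0.8380^2 / (8 * 4502.0560)
sag = 0.005431 m


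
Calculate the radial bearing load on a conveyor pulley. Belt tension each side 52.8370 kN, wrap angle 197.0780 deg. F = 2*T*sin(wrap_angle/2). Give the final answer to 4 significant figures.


F = 2 * 52.8370 * sin(197.0780/2 deg)
F = 104.5 kN


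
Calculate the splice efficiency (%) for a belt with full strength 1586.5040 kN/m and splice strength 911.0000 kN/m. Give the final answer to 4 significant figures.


Eff = 911.0000 / 1586.5040 * 100
Eff = 57.42 %


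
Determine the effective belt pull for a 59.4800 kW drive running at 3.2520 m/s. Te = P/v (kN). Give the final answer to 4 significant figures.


Te = P / v = 59.4800 / 3.2520
Te = 18.29 kN


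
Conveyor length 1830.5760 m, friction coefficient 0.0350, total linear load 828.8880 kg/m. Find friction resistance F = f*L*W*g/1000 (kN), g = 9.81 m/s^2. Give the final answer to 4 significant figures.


F = 0.0350 * 1830.5760 * 828.8880 * 9.81 / 1000
F = 521.0 kN


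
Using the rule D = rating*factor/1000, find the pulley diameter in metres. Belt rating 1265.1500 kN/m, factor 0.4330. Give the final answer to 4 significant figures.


D = 1265.1500 * 0.4330 / 1000
D = 0.5478 m


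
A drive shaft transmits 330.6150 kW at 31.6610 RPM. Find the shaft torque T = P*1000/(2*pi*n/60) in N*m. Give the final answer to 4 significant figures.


omega = 2*pi*31.6610/60 = 3.31553 rad/s
T = 330.6150*1000 / 3.31553
T = 99720 N*m


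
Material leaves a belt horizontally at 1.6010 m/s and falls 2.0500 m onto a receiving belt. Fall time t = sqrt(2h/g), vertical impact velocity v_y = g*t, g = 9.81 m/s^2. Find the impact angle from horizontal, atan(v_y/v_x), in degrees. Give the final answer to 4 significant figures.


t = sqrt(2*2.0500/9.81) = 0.646483 s
v_y = 9.81 * 0.646483 = 6.342 m/s
angle = atan(6.342 / 1.6010) = 75.83 deg


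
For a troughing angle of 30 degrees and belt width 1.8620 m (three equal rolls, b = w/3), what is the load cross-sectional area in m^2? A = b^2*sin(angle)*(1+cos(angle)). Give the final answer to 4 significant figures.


b = 1.8620/3 = 0.620667 m
A = 0.620667^2 * sin(30 deg) * (1 + cos(30 deg))
A = 0.3594 m^2


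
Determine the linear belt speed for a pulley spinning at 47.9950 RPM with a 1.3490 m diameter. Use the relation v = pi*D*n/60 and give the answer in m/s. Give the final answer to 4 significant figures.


v = pi * 1.3490 * 47.9950 / 60
v = 3.390 m/s


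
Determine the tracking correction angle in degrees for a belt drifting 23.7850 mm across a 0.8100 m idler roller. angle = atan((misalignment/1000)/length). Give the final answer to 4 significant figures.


misalign_m = 23.7850 / 1000 = 0.023785 m
angle = atan(0.023785 / 0.8100)
angle = 1.682 deg


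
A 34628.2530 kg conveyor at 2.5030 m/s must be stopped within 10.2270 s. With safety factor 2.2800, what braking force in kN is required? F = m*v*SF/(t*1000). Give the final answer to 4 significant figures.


F = 34628.2530 * 2.5030 / 10.2270 * 2.2800 / 1000
F = 19.32 kN


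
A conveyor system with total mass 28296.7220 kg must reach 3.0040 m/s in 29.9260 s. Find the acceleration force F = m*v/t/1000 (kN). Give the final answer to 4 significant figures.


F = 28296.7220 * 3.0040 / 29.9260 / 1000
F = 2.840 kN


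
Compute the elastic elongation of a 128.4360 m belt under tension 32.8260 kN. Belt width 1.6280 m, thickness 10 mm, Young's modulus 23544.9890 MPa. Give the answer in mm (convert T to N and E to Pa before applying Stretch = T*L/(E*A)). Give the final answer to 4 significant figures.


A = 1.6280 * 0.01 = 0.01628 m^2
Stretch = 32.8260*1000 * 128.4360 / (23544.9890e6 * 0.01628) * 1000
Stretch = 11.00 mm


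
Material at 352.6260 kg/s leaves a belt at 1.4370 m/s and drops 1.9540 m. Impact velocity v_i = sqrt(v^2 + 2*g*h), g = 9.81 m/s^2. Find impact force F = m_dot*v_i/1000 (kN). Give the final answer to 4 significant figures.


v_i = sqrt(1.4370^2 + 2*9.81*1.9540) = 6.35629 m/s
F = 352.6260 * 6.35629 / 1000
F = 2.241 kN


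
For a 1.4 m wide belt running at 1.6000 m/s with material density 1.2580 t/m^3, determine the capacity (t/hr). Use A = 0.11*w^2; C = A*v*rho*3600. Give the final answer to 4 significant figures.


A = 0.11 * 1.4^2 = 0.2156 m^2
C = 0.2156 * 1.6000 * 1.2580 * 3600
C = 1562 t/hr


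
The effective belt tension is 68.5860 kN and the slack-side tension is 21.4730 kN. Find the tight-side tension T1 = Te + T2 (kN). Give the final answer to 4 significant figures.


T1 = Te + T2 = 68.5860 + 21.4730
T1 = 90.06 kN


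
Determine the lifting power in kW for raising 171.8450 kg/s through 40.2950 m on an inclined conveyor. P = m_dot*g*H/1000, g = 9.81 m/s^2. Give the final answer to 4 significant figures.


P = 171.8450 * 9.81 * 40.2950 / 1000
P = 67.93 kW


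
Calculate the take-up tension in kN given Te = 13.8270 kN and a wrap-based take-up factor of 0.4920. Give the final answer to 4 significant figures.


T_tu = 13.8270 * 0.4920
T_tu = 6.803 kN


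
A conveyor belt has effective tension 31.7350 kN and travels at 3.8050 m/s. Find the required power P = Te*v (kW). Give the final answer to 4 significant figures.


P = Te * v = 31.7350 * 3.8050
P = 120.8 kW


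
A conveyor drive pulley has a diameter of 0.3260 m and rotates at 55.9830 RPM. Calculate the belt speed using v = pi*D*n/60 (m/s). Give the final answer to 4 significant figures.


v = pi * 0.3260 * 55.9830 / 60
v = 0.9556 m/s


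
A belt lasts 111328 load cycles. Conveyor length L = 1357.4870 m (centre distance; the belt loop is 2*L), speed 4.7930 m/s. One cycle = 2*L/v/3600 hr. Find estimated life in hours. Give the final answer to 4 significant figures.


cycle_time = 2 * 1357.4870 / 4.7930 / 3600 = 0.157346 hr
life = 111328 * 0.157346 = 17520 hours


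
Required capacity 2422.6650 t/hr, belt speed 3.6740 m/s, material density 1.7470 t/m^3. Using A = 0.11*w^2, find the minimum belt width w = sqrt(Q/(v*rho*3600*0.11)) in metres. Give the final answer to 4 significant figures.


A_req = 2422.6650 / (3.6740 * 1.7470 * 3600) = 0.104848 m^2
w = sqrt(0.104848 / 0.11)
w = 0.9763 m


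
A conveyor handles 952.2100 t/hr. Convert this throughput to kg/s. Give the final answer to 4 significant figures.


m_dot = 952.2100 * 1000 / 3600
m_dot = 264.5 kg/s


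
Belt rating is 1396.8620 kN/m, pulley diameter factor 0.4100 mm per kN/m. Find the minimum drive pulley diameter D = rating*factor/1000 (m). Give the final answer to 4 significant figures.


D = 1396.8620 * 0.4100 / 1000
D = 0.5727 m


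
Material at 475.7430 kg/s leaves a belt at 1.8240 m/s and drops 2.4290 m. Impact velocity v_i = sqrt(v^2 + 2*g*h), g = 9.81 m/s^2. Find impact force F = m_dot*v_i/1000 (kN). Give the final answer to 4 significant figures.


v_i = sqrt(1.8240^2 + 2*9.81*2.4290) = 7.14031 m/s
F = 475.7430 * 7.14031 / 1000
F = 3.397 kN


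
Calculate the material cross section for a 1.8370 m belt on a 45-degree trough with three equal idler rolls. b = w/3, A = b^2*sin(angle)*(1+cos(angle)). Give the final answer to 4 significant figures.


b = 1.8370/3 = 0.612333 m
A = 0.612333^2 * sin(45 deg) * (1 + cos(45 deg))
A = 0.4526 m^2


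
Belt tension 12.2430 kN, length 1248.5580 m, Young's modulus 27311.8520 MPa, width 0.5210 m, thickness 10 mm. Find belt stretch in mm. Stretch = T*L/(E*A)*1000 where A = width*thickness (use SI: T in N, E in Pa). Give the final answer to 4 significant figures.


A = 0.5210 * 0.01 = 0.00521 m^2
Stretch = 12.2430*1000 * 1248.5580 / (27311.8520e6 * 0.00521) * 1000
Stretch = 107.4 mm


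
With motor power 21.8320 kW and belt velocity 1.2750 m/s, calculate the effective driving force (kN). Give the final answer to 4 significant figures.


Te = P / v = 21.8320 / 1.2750
Te = 17.12 kN


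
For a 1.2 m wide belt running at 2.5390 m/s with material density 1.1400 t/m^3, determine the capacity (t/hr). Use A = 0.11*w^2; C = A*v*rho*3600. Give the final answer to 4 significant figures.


A = 0.11 * 1.2^2 = 0.1584 m^2
C = 0.1584 * 2.5390 * 1.1400 * 3600
C = 1651 t/hr


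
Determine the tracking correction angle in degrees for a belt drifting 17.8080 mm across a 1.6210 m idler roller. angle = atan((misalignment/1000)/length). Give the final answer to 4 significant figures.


misalign_m = 17.8080 / 1000 = 0.017808 m
angle = atan(0.017808 / 1.6210)
angle = 0.6294 deg


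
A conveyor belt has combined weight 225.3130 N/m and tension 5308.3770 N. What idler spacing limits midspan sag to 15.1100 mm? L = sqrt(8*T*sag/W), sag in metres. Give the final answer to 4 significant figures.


sag = 15.1100/1000 = 0.015110 m
L = sqrt(8 * 5308.3770 * 0.015110 / 225.3130)
L = 1.688 m


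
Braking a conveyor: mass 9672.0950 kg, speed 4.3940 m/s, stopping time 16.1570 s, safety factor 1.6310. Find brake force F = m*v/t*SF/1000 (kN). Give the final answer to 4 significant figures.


F = 9672.0950 * 4.3940 / 16.1570 * 1.6310 / 1000
F = 4.290 kN


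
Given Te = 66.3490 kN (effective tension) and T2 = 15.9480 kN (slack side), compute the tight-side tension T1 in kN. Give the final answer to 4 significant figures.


T1 = Te + T2 = 66.3490 + 15.9480
T1 = 82.30 kN


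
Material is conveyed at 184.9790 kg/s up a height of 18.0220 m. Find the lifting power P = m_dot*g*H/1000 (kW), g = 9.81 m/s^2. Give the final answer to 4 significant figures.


P = 184.9790 * 9.81 * 18.0220 / 1000
P = 32.70 kW


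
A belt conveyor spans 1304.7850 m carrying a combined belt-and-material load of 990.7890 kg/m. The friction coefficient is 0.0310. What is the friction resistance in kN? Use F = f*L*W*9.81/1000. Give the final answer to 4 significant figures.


F = 0.0310 * 1304.7850 * 990.7890 * 9.81 / 1000
F = 393.1 kN


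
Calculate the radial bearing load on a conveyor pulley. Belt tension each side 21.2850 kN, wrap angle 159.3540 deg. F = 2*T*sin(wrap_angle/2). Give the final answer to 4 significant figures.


F = 2 * 21.2850 * sin(159.3540/2 deg)
F = 41.88 kN


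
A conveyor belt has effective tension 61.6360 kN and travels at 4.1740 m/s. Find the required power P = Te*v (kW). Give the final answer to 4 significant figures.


P = Te * v = 61.6360 * 4.1740
P = 257.3 kW


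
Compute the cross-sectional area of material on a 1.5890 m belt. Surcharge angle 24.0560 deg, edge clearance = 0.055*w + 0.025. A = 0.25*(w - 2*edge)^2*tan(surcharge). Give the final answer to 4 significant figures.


edge = 0.055*1.5890 + 0.025 = 0.112395 m
ew = 1.5890 - 2*0.112395 = 1.36421 m
A = 0.25 * 1.36421^2 * tan(24.0560 deg)
A = 0.2077 m^2
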